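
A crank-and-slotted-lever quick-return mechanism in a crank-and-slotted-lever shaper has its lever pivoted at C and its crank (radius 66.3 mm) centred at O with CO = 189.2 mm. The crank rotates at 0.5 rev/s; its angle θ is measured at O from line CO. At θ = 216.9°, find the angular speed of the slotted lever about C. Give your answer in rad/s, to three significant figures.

0.880

ω = 3.142 rad/s (from 0.5 rev/s).
Crank pin A relative to C: A = (d + r cosθ, r sinθ); lever angle φ = atan2(r sinθ, d + r cosθ).
Differentiating tanφ: φ̇ = rω(d cosθ + r)/(d² + r² + 2dr cosθ).
d² + r² + 2dr cosθ = |CA|² = 0.0201299 m²;  d cosθ + r = -0.085 m.
|ω_lever| = |0.0663·3.142·-0.085| / 0.0201299 = 0.87951 rad/s.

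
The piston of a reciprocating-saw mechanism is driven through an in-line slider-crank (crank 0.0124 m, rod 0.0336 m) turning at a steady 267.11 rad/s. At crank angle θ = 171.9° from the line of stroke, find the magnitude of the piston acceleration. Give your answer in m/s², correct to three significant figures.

ω = 267.1 rad/s
x(θ) = r cosθ + √(L² − r² sin²θ); with ω constant, a = ω²·d²x/dθ².
d²x/dθ² = −r cosθ − r²(cos2θ)/√u − r⁴ sin²2θ/(4u^{3/2}),  u = L² − r² sin²θ = 0.00112591 m².
Substituting r = 0.0124 m, L = 0.0336 m, θ = 171.9°: d²x/dθ² = +0.0078637 m.
a = ω²·d²x/dθ² = (267.1)²·(+0.0078637) = +561.06 m/s²;  |a| = 561.06 m/s².

561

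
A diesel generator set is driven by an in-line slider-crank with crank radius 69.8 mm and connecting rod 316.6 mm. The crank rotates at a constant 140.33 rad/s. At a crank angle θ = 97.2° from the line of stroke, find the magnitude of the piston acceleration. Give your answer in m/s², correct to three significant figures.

473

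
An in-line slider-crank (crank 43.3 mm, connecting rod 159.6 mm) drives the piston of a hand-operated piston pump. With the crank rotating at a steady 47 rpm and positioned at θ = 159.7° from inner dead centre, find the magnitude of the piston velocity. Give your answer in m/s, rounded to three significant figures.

ω = 2π·47/60 = 4.922 rad/s
For an in-line slider-crank, x = r cosθ + √(L² − r² sin²θ), so v = −rω sinθ·[1 + r cosθ/√(L² − r² sin²θ)].
With r = 0.0433 m, L = 0.1596 m, θ = 159.7°: √(L² − r² sin²θ) = 0.15889 m.
v = −0.0433·4.922·0.34694·[1 + 0.0433·-0.93789/0.15889] = -0.05504 m/s.
|v| = 0.05504 m/s.

0.0550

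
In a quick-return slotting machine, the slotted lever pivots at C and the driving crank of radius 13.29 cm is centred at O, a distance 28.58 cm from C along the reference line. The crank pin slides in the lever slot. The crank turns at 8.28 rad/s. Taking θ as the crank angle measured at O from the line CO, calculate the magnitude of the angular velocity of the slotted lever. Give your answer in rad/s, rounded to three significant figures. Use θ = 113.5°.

ω = 8.28 rad/s
Crank pin A relative to C: A = (d + r cosθ, r sinθ); lever angle φ = atan2(r sinθ, d + r cosθ).
Differentiating tanφ: φ̇ = rω(d cosθ + r)/(d² + r² + 2dr cosθ).
d² + r² + 2dr cosθ = |CA|² = 0.0690528 m²;  d cosθ + r = +0.018938 m.
|ω_lever| = |0.1329·8.28·+0.018938| / 0.0690528 = 0.30178 rad/s.

0.302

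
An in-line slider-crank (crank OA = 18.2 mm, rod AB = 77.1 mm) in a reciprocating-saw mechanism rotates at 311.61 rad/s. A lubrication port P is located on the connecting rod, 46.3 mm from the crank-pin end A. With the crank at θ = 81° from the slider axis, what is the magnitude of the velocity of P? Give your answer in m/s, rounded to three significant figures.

5.74

ω = 311.6 rad/s.  Crank-pin speed |V_A| = rω = 5.6713 m/s, perpendicular to OA.
Rod angle: sinφ = −(r/L) sinθ ⇒ φ = -13.483°; ω_rod = −rω cosθ/√(L²−r²sin²θ) = -11.833 rad/s.
V_P = V_A + ω_rod × AP, with AP = 0.0463 m along the rod.
Components: V_Px = −rω sinθ − a·ω_rod·sinφ = -5.7292 m/s;  V_Py = rω cosθ + a·ω_rod·cosφ = +0.35441 m/s.
|V_P| = √(V_Px² + V_Py²) = 5.7402 m/s.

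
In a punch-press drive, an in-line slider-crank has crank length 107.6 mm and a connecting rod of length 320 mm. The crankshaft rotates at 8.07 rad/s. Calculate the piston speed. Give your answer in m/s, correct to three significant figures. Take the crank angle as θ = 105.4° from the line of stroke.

ω = 8.07 rad/s
For an in-line slider-crank, x = r cosθ + √(L² − r² sin²θ), so v = −rω sinθ·[1 + r cosθ/√(L² − r² sin²θ)].
With r = 0.1076 m, L = 0.32 m, θ = 105.4°: √(L² − r² sin²θ) = 0.30272 m.
v = −0.1076·8.07·0.96410·[1 + 0.1076·-0.26556/0.30272] = -0.75814 m/s.
|v| = 0.75814 m/s.

0.758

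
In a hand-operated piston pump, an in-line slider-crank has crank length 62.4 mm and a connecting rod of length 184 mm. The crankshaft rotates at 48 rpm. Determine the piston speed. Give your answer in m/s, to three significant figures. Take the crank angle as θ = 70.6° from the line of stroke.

0.331

ω = 2π·48/60 = 5.027 rad/s
For an in-line slider-crank, x = r cosθ + √(L² − r² sin²θ), so v = −rω sinθ·[1 + r cosθ/√(L² − r² sin²θ)].
With r = 0.0624 m, L = 0.184 m, θ = 70.6°: √(L² − r² sin²θ) = 0.17433 m.
v = −0.0624·5.027·0.94322·[1 + 0.0624·0.33216/0.17433] = -0.33102 m/s.
|v| = 0.33102 m/s.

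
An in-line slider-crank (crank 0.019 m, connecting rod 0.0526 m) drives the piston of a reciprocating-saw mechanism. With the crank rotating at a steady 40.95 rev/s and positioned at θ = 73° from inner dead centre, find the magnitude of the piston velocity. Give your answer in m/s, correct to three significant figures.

5.20

ω = 2π·40.9 = 257.3 rad/s
For an in-line slider-crank, x = r cosθ + √(L² − r² sin²θ), so v = −rω sinθ·[1 + r cosθ/√(L² − r² sin²θ)].
With r = 0.019 m, L = 0.0526 m, θ = 73°: √(L² − r² sin²θ) = 0.049362 m.
v = −0.019·257.3·0.95630·[1 + 0.019·0.29237/0.049362] = -5.2011 m/s.
|v| = 5.2011 m/s.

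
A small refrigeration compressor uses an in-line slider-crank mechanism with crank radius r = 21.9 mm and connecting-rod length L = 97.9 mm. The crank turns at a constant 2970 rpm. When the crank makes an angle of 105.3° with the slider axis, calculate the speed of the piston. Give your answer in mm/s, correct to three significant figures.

ω = 2π·2970/60 = 311 rad/s
For an in-line slider-crank, x = r cosθ + √(L² − r² sin²θ), so v = −rω sinθ·[1 + r cosθ/√(L² − r² sin²θ)].
With r = 0.0219 m, L = 0.0979 m, θ = 105.3°: √(L² − r² sin²θ) = 0.095594 m.
v = −0.0219·311·0.96456·[1 + 0.0219·-0.26387/0.095594] = -6.1727 m/s.
|v| = 6.1727 m/s = 6172.7 mm/s.

6170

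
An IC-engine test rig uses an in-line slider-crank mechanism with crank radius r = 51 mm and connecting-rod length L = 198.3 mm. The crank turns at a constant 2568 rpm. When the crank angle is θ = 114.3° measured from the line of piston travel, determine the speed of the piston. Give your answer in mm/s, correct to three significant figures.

11100

ω = 2π·2568/60 = 268.9 rad/s
For an in-line slider-crank, x = r cosθ + √(L² − r² sin²θ), so v = −rω sinθ·[1 + r cosθ/√(L² − r² sin²θ)].
With r = 0.051 m, L = 0.1983 m, θ = 114.3°: √(L² − r² sin²θ) = 0.19278 m.
v = −0.051·268.9·0.91140·[1 + 0.051·-0.41151/0.19278] = -11.139 m/s.
|v| = 11.139 m/s = 11139 mm/s.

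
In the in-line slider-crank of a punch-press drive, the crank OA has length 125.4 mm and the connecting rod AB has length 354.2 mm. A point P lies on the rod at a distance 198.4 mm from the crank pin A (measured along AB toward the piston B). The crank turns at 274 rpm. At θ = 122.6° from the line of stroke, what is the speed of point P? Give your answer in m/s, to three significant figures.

ω = 28.69 rad/s.  Crank-pin speed |V_A| = rω = 3.5981 m/s, perpendicular to OA.
Rod angle: sinφ = −(r/L) sinθ ⇒ φ = -17.353°; ω_rod = −rω cosθ/√(L²−r²sin²θ) = +5.7341 rad/s.
V_P = V_A + ω_rod × AP, with AP = 0.1984 m along the rod.
Components: V_Px = −rω sinθ − a·ω_rod·sinφ = -2.6919 m/s;  V_Py = rω cosθ + a·ω_rod·cosφ = -0.85271 m/s.
|V_P| = √(V_Px² + V_Py²) = 2.8238 m/s.

2.82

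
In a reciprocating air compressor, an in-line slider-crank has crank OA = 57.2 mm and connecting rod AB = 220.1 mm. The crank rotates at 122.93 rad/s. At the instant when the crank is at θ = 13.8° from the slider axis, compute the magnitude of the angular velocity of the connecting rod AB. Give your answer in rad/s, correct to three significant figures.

ω = 122.9 rad/s
The rod makes angle φ with the slider axis where L sinφ = r sinθ; differentiating, L cosφ·φ̇ = r ω cosθ.
L cosφ = √(L² − r² sin²θ) = 0.21968 m.
|ω_rod| = r ω |cosθ| / √(L² − r² sin²θ) = 0.0572·122.9·0.97113/0.21968 = 31.085 rad/s.

31.1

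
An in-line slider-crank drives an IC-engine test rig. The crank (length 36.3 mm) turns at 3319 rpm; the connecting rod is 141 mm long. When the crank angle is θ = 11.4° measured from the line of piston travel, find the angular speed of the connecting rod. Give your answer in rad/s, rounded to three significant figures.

ω = 347.6 rad/s (converted from 3319 rpm).
The rod makes angle φ with the slider axis where L sinφ = r sinθ; differentiating, L cosφ·φ̇ = r ω cosθ.
L cosφ = √(L² − r² sin²θ) = 0.14082 m.
|ω_rod| = r ω |cosθ| / √(L² − r² sin²θ) = 0.0363·347.6·0.98027/0.14082 = 87.828 rad/s.

87.8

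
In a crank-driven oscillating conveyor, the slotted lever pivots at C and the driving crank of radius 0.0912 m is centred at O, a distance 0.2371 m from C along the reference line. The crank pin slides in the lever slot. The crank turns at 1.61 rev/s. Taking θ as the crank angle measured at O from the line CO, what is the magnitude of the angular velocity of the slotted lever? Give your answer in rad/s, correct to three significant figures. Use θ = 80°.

ω = 10.12 rad/s (from 1.61 rev/s).
Crank pin A relative to C: A = (d + r cosθ, r sinθ); lever angle φ = atan2(r sinθ, d + r cosθ).
Differentiating tanφ: φ̇ = rω(d cosθ + r)/(d² + r² + 2dr cosθ).
d² + r² + 2dr cosθ = |CA|² = 0.0720436 m²;  d cosθ + r = +0.13237 m.
|ω_lever| = |0.0912·10.12·+0.13237| / 0.0720436 = 1.6951 rad/s.

1.70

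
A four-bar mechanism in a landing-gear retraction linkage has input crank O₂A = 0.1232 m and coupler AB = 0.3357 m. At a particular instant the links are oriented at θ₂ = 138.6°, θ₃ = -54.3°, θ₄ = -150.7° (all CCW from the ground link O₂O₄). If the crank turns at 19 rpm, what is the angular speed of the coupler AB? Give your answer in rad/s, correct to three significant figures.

0.693

ω₂ = 1.99 rad/s (from 19 rpm).
Differentiating the loop-closure r₂e^{iθ₂}+r₃e^{iθ₃}=r₁+r₄e^{iθ₄} gives r₂ω₂e^{iθ₂}+r₃ω₃e^{iθ₃}=r₄ω₄e^{iθ₄}.
Eliminating the other unknown: ω₃ = r₂ω₂ sin(θ₄−θ₂) / [r₃ sin(θ₃−θ₄)].
Numerator sine = +0.94380; denominator sine = +0.99377.
Result = 0.1232·1.99·(+0.94380) / (0.3357·(+0.99377)) = +0.69348 rad/s; magnitude 0.69348 rad/s.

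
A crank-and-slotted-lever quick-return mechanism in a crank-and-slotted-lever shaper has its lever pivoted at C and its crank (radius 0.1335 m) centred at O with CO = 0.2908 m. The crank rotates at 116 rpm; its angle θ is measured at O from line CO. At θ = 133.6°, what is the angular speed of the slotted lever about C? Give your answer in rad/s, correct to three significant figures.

2.23

ω = 12.15 rad/s (from 116 rpm).
Crank pin A relative to C: A = (d + r cosθ, r sinθ); lever angle φ = atan2(r sinθ, d + r cosθ).
Differentiating tanφ: φ̇ = rω(d cosθ + r)/(d² + r² + 2dr cosθ).
d² + r² + 2dr cosθ = |CA|² = 0.0488423 m²;  d cosθ + r = -0.067041 m.
|ω_lever| = |0.1335·12.15·-0.067041| / 0.0488423 = 2.2259 rad/s.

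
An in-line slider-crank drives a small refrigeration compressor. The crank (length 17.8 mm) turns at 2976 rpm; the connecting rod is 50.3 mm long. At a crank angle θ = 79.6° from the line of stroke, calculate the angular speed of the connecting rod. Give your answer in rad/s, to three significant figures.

21.2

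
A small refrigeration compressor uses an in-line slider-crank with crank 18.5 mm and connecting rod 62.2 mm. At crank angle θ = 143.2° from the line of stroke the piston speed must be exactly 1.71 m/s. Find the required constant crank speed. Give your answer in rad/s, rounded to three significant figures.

204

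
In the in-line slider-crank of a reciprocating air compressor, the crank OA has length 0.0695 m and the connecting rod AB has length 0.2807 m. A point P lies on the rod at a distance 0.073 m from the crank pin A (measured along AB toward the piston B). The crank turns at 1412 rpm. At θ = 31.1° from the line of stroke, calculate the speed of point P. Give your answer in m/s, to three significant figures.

ω = 147.9 rad/s.  Crank-pin speed |V_A| = rω = 10.277 m/s, perpendicular to OA.
Rod angle: sinφ = −(r/L) sinθ ⇒ φ = -7.348°; ω_rod = −rω cosθ/√(L²−r²sin²θ) = -31.608 rad/s.
V_P = V_A + ω_rod × AP, with AP = 0.073 m along the rod.
Components: V_Px = −rω sinθ − a·ω_rod·sinφ = -5.6033 m/s;  V_Py = rω cosθ + a·ω_rod·cosφ = +6.5111 m/s.
|V_P| = √(V_Px² + V_Py²) = 8.5901 m/s.

8.59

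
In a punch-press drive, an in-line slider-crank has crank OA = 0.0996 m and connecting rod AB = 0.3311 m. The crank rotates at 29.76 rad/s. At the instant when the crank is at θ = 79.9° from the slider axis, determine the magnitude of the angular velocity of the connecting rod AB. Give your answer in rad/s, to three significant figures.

1.64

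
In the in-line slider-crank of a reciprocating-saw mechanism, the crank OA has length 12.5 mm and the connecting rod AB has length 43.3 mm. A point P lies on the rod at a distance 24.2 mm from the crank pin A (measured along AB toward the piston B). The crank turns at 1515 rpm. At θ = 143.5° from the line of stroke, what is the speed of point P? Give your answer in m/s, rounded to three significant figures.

ω = 158.7 rad/s.  Crank-pin speed |V_A| = rω = 1.9831 m/s, perpendicular to OA.
Rod angle: sinφ = −(r/L) sinθ ⇒ φ = -9.888°; ω_rod = −rω cosθ/√(L²−r²sin²θ) = +37.372 rad/s.
V_P = V_A + ω_rod × AP, with AP = 0.0242 m along the rod.
Components: V_Px = −rω sinθ − a·ω_rod·sinφ = -1.0243 m/s;  V_Py = rω cosθ + a·ω_rod·cosφ = -0.70319 m/s.
|V_P| = √(V_Px² + V_Py²) = 1.2425 m/s.

1.24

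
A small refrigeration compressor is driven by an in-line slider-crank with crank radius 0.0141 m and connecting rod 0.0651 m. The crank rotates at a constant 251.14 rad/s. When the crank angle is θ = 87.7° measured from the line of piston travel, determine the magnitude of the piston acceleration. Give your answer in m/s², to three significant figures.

ω = 251.1 rad/s
x(θ) = r cosθ + √(L² − r² sin²θ); with ω constant, a = ω²·d²x/dθ².
d²x/dθ² = −r cosθ − r²(cos2θ)/√u − r⁴ sin²2θ/(4u^{3/2}),  u = L² − r² sin²θ = 0.00403952 m².
Substituting r = 0.0141 m, L = 0.0651 m, θ = 87.7°: d²x/dθ² = +0.0025519 m.
a = ω²·d²x/dθ² = (251.1)²·(+0.0025519) = +160.95 m/s²;  |a| = 160.95 m/s².

161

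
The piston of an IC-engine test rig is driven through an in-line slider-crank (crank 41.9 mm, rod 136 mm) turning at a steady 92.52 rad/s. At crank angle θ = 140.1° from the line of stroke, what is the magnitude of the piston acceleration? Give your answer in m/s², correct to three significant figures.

ω = 92.52 rad/s
x(θ) = r cosθ + √(L² − r² sin²θ); with ω constant, a = ω²·d²x/dθ².
d²x/dθ² = −r cosθ − r²(cos2θ)/√u − r⁴ sin²2θ/(4u^{3/2}),  u = L² − r² sin²θ = 0.0177736 m².
Substituting r = 0.0419 m, L = 0.136 m, θ = 140.1°: d²x/dθ² = +0.029497 m.
a = ω²·d²x/dθ² = (92.52)²·(+0.029497) = +252.5 m/s²;  |a| = 252.5 m/s².

252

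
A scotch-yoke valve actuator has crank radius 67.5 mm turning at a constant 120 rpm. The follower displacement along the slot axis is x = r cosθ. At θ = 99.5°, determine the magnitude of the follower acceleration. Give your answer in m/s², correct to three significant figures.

ω = 12.57 rad/s (from 120 rpm).
x = r cosθ ⇒ ẍ = −rω² cosθ (ω constant).
|a| = rω²|cosθ| = 0.0675·(12.57)²·|cos 99.5°| = 1.7593 m/s².

1.76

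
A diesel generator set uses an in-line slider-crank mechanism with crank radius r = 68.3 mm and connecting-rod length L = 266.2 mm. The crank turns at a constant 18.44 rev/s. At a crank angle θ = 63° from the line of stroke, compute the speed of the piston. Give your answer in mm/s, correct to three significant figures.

ω = 2π·18.4 = 115.9 rad/s
For an in-line slider-crank, x = r cosθ + √(L² − r² sin²θ), so v = −rω sinθ·[1 + r cosθ/√(L² − r² sin²θ)].
With r = 0.0683 m, L = 0.2662 m, θ = 63°: √(L² − r² sin²θ) = 0.25915 m.
v = −0.0683·115.9·0.89101·[1 + 0.0683·0.45399/0.25915] = -7.8945 m/s.
|v| = 7.8945 m/s = 7894.5 mm/s.

7890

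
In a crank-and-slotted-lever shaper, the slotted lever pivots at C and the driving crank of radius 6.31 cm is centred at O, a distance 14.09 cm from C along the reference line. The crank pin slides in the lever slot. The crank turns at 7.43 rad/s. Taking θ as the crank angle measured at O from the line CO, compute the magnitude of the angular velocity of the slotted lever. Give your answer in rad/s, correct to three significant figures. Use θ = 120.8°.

ω = 7.43 rad/s
Crank pin A relative to C: A = (d + r cosθ, r sinθ); lever angle φ = atan2(r sinθ, d + r cosθ).
Differentiating tanφ: φ̇ = rω(d cosθ + r)/(d² + r² + 2dr cosθ).
d² + r² + 2dr cosθ = |CA|² = 0.0147295 m²;  d cosθ + r = -0.0090468 m.
|ω_lever| = |0.0631·7.43·-0.0090468| / 0.0147295 = 0.28796 rad/s.

0.288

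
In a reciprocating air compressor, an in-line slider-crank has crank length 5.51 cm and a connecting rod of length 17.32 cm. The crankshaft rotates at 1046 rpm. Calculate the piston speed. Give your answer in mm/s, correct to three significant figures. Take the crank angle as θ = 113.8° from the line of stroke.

4780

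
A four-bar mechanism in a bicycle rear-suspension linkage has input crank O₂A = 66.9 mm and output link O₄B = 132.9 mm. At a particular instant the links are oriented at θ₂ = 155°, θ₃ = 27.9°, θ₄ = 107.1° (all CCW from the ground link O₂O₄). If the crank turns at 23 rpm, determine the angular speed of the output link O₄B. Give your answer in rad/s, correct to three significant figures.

0.984

ω₂ = 2.409 rad/s (from 23 rpm).
Differentiating the loop-closure r₂e^{iθ₂}+r₃e^{iθ₃}=r₁+r₄e^{iθ₄} gives r₂ω₂e^{iθ₂}+r₃ω₃e^{iθ₃}=r₄ω₄e^{iθ₄}.
Eliminating the other unknown: ω₄ = r₂ω₂ sin(θ₂−θ₃) / [r₄ sin(θ₄−θ₃)].
Numerator sine = +0.79758; denominator sine = +0.98229.
Result = 0.0669·2.409·(+0.79758) / (0.1329·(+0.98229)) = +0.98445 rad/s; magnitude 0.98445 rad/s.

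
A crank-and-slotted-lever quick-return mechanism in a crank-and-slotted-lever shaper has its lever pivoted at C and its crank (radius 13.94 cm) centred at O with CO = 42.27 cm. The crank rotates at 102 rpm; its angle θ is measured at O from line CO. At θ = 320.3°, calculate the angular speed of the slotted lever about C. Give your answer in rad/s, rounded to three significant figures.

2.40

ω = 10.68 rad/s (from 102 rpm).
Crank pin A relative to C: A = (d + r cosθ, r sinθ); lever angle φ = atan2(r sinθ, d + r cosθ).
Differentiating tanφ: φ̇ = rω(d cosθ + r)/(d² + r² + 2dr cosθ).
d² + r² + 2dr cosθ = |CA|² = 0.28878 m²;  d cosθ + r = +0.46463 m.
|ω_lever| = |0.1394·10.68·+0.46463| / 0.28878 = 2.3957 rad/s.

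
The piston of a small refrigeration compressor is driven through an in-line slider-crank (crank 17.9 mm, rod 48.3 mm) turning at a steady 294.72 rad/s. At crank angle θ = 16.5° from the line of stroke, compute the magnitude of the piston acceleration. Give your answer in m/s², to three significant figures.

1980

ω = 294.7 rad/s
x(θ) = r cosθ + √(L² − r² sin²θ); with ω constant, a = ω²·d²x/dθ².
d²x/dθ² = −r cosθ − r²(cos2θ)/√u − r⁴ sin²2θ/(4u^{3/2}),  u = L² − r² sin²θ = 0.00230704 m².
Substituting r = 0.0179 m, L = 0.0483 m, θ = 16.5°: d²x/dθ² = -0.022826 m.
a = ω²·d²x/dθ² = (294.7)²·(-0.022826) = -1982.7 m/s²;  |a| = 1982.7 m/s².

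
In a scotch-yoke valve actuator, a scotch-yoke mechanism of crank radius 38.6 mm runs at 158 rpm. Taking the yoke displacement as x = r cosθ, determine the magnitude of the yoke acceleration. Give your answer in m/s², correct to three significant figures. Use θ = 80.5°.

ω = 16.55 rad/s (from 158 rpm).
x = r cosθ ⇒ ẍ = −rω² cosθ (ω constant).
|a| = rω²|cosθ| = 0.0386·(16.55)²·|cos 80.5°| = 1.7441 m/s².

1.74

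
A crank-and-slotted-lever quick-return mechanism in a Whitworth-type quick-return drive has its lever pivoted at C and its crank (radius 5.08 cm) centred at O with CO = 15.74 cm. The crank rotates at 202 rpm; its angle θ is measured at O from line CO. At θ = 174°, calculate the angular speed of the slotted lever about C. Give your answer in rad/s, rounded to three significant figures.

ω = 21.15 rad/s (from 202 rpm).
Crank pin A relative to C: A = (d + r cosθ, r sinθ); lever angle φ = atan2(r sinθ, d + r cosθ).
Differentiating tanφ: φ̇ = rω(d cosθ + r)/(d² + r² + 2dr cosθ).
d² + r² + 2dr cosθ = |CA|² = 0.0114512 m²;  d cosθ + r = -0.10574 m.
|ω_lever| = |0.0508·21.15·-0.10574| / 0.0114512 = 9.9226 rad/s.

9.92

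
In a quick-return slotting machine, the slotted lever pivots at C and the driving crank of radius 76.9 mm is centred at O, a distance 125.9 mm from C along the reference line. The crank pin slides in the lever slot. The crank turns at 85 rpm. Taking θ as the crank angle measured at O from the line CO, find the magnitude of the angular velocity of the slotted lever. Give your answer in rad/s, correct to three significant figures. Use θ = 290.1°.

ω = 8.901 rad/s (from 85 rpm).
Crank pin A relative to C: A = (d + r cosθ, r sinθ); lever angle φ = atan2(r sinθ, d + r cosθ).
Differentiating tanφ: φ̇ = rω(d cosθ + r)/(d² + r² + 2dr cosθ).
d² + r² + 2dr cosθ = |CA|² = 0.0284188 m²;  d cosθ + r = +0.12017 m.
|ω_lever| = |0.0769·8.901·+0.12017| / 0.0284188 = 2.8944 rad/s.

2.89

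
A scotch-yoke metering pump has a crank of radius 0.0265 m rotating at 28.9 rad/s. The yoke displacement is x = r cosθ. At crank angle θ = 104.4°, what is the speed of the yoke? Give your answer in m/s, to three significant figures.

ω = 28.9 rad/s
x = r cosθ ⇒ ẋ = −rω sinθ.
|v| = rω|sinθ| = 0.0265·28.9·|sin 104.4°| = 0.74179 m/s.

0.742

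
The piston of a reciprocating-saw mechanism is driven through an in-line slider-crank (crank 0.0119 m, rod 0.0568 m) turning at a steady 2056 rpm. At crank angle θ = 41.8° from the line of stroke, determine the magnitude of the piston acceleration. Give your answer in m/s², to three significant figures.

ω = 2π·2056/60 = 215.3 rad/s
x(θ) = r cosθ + √(L² − r² sin²θ); with ω constant, a = ω²·d²x/dθ².
d²x/dθ² = −r cosθ − r²(cos2θ)/√u − r⁴ sin²2θ/(4u^{3/2}),  u = L² − r² sin²θ = 0.00316333 m².
Substituting r = 0.0119 m, L = 0.0568 m, θ = 41.8°: d²x/dθ² = -0.0091796 m.
a = ω²·d²x/dθ² = (215.3)²·(-0.0091796) = -425.53 m/s²;  |a| = 425.53 m/s².

426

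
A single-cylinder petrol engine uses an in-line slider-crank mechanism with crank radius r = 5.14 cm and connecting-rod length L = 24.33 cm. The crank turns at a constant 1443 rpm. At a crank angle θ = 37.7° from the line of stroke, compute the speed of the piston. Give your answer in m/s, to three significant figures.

5.55

ω = 2π·1443/60 = 151.1 rad/s
For an in-line slider-crank, x = r cosθ + √(L² − r² sin²θ), so v = −rω sinθ·[1 + r cosθ/√(L² − r² sin²θ)].
With r = 0.0514 m, L = 0.2433 m, θ = 37.7°: √(L² − r² sin²θ) = 0.24126 m.
v = −0.0514·151.1·0.61153·[1 + 0.0514·0.79122/0.24126] = -5.5504 m/s.
|v| = 5.5504 m/s.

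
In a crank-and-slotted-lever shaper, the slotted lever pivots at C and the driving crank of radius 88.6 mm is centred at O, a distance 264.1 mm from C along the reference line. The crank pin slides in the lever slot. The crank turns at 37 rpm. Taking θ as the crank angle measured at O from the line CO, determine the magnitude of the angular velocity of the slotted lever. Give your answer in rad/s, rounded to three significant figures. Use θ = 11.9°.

ω = 3.875 rad/s (from 37 rpm).
Crank pin A relative to C: A = (d + r cosθ, r sinθ); lever angle φ = atan2(r sinθ, d + r cosθ).
Differentiating tanφ: φ̇ = rω(d cosθ + r)/(d² + r² + 2dr cosθ).
d² + r² + 2dr cosθ = |CA|² = 0.123392 m²;  d cosθ + r = +0.34702 m.
|ω_lever| = |0.0886·3.875·+0.34702| / 0.123392 = 0.96547 rad/s.

0.965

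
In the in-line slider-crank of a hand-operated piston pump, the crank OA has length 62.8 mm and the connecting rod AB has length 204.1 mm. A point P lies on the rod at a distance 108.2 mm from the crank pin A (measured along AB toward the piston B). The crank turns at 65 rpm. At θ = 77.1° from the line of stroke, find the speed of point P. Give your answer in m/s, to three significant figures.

0.435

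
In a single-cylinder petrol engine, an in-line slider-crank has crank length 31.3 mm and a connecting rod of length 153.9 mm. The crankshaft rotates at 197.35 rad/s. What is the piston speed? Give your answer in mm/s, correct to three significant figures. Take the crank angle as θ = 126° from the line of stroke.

4390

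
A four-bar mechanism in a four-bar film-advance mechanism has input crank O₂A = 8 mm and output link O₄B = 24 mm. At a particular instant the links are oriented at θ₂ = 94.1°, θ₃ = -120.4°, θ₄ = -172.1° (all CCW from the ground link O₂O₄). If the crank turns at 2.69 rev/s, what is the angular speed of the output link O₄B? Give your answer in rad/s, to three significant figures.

4.07

ω₂ = 16.9 rad/s (from 2.69 rev/s).
Differentiating the loop-closure r₂e^{iθ₂}+r₃e^{iθ₃}=r₁+r₄e^{iθ₄} gives r₂ω₂e^{iθ₂}+r₃ω₃e^{iθ₃}=r₄ω₄e^{iθ₄}.
Eliminating the other unknown: ω₄ = r₂ω₂ sin(θ₂−θ₃) / [r₄ sin(θ₄−θ₃)].
Numerator sine = -0.56641; denominator sine = -0.78478.
Result = 0.008·16.9·(-0.56641) / (0.024·(-0.78478)) = +4.0662 rad/s; magnitude 4.0662 rad/s.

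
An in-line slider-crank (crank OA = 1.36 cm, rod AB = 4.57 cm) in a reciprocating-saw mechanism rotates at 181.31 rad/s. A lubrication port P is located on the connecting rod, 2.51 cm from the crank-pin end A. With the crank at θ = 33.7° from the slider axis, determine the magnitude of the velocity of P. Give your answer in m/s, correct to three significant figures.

ω = 181.3 rad/s.  Crank-pin speed |V_A| = rω = 2.4658 m/s, perpendicular to OA.
Rod angle: sinφ = −(r/L) sinθ ⇒ φ = -9.504°; ω_rod = −rω cosθ/√(L²−r²sin²θ) = -45.514 rad/s.
V_P = V_A + ω_rod × AP, with AP = 0.0251 m along the rod.
Components: V_Px = −rω sinθ − a·ω_rod·sinφ = -1.5568 m/s;  V_Py = rω cosθ + a·ω_rod·cosφ = +0.92472 m/s.
|V_P| = √(V_Px² + V_Py²) = 1.8107 m/s.

1.81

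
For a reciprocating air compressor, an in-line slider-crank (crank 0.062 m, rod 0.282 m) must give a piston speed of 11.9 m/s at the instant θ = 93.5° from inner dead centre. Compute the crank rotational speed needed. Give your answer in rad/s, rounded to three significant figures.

For an in-line slider-crank, |v_piston| = rω|sinθ|·[1 + r cosθ/√(L² − r² sin²θ)].
With r = 0.062 m, L = 0.282 m, θ = 93.5°: the bracketed kinematic factor |dx/dθ| = 0.061033 m.
ω = v/|dx/dθ| = 11.9/0.061033 = 194.98 rad/s.

195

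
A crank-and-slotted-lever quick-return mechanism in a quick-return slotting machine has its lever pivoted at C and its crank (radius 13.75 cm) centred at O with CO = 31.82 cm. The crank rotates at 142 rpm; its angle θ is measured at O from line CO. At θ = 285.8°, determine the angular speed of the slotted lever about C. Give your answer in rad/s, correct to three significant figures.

ω = 14.87 rad/s (from 142 rpm).
Crank pin A relative to C: A = (d + r cosθ, r sinθ); lever angle φ = atan2(r sinθ, d + r cosθ).
Differentiating tanφ: φ̇ = rω(d cosθ + r)/(d² + r² + 2dr cosθ).
d² + r² + 2dr cosθ = |CA|² = 0.143983 m²;  d cosθ + r = +0.22414 m.
|ω_lever| = |0.1375·14.87·+0.22414| / 0.143983 = 3.1829 rad/s.

3.18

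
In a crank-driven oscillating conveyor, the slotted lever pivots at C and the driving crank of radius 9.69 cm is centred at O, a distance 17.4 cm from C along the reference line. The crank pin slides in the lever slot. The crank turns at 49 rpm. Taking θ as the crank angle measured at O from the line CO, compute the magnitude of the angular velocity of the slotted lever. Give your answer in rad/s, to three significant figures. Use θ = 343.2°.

ω = 5.131 rad/s (from 49 rpm).
Crank pin A relative to C: A = (d + r cosθ, r sinθ); lever angle φ = atan2(r sinθ, d + r cosθ).
Differentiating tanφ: φ̇ = rω(d cosθ + r)/(d² + r² + 2dr cosθ).
d² + r² + 2dr cosθ = |CA|² = 0.0719476 m²;  d cosθ + r = +0.26347 m.
|ω_lever| = |0.0969·5.131·+0.26347| / 0.0719476 = 1.8208 rad/s.

1.82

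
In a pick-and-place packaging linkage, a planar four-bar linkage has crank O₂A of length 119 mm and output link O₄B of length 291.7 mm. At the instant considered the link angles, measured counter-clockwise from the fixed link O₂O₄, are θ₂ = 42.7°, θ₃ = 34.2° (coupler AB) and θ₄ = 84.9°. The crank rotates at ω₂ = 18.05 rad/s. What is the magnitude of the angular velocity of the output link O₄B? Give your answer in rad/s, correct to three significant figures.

1.41

ω₂ = 18.05 rad/s
Differentiating the loop-closure r₂e^{iθ₂}+r₃e^{iθ₃}=r₁+r₄e^{iθ₄} gives r₂ω₂e^{iθ₂}+r₃ω₃e^{iθ₃}=r₄ω₄e^{iθ₄}.
Eliminating the other unknown: ω₄ = r₂ω₂ sin(θ₂−θ₃) / [r₄ sin(θ₄−θ₃)].
Numerator sine = +0.14781; denominator sine = +0.77384.
Result = 0.119·18.05·(+0.14781) / (0.2917·(+0.77384)) = +1.4065 rad/s; magnitude 1.4065 rad/s.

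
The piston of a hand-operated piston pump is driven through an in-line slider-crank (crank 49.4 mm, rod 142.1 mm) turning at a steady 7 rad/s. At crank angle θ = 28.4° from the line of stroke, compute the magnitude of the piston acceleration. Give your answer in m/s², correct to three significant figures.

2.62

ω = 7 rad/s
x(θ) = r cosθ + √(L² − r² sin²θ); with ω constant, a = ω²·d²x/dθ².
d²x/dθ² = −r cosθ − r²(cos2θ)/√u − r⁴ sin²2θ/(4u^{3/2}),  u = L² − r² sin²θ = 0.0196404 m².
Substituting r = 0.0494 m, L = 0.1421 m, θ = 28.4°: d²x/dθ² = -0.053368 m.
a = ω²·d²x/dθ² = (7)²·(-0.053368) = -2.615 m/s²;  |a| = 2.615 m/s².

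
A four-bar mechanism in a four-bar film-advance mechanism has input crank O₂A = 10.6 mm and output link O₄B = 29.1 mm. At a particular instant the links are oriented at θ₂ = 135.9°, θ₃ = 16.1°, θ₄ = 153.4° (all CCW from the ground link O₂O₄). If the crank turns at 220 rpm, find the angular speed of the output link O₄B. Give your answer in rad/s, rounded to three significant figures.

10.7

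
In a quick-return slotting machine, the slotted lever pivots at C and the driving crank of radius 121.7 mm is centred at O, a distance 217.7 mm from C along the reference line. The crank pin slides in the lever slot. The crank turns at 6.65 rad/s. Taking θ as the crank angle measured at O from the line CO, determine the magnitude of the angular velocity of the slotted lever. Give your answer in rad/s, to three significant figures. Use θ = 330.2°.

ω = 6.65 rad/s
Crank pin A relative to C: A = (d + r cosθ, r sinθ); lever angle φ = atan2(r sinθ, d + r cosθ).
Differentiating tanφ: φ̇ = rω(d cosθ + r)/(d² + r² + 2dr cosθ).
d² + r² + 2dr cosθ = |CA|² = 0.108185 m²;  d cosθ + r = +0.31061 m.
|ω_lever| = |0.1217·6.65·+0.31061| / 0.108185 = 2.3236 rad/s.

2.32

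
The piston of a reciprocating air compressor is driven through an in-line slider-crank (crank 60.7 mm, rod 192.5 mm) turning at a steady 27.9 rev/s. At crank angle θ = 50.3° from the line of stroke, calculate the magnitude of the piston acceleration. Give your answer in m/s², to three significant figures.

1100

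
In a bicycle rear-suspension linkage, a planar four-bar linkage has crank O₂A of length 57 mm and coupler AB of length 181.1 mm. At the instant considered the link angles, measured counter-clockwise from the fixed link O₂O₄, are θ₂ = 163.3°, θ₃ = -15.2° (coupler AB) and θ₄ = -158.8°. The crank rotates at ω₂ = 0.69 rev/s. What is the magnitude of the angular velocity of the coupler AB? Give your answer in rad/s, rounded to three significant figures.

1.41

ω₂ = 4.335 rad/s (from 0.69 rev/s).
Differentiating the loop-closure r₂e^{iθ₂}+r₃e^{iθ₃}=r₁+r₄e^{iθ₄} gives r₂ω₂e^{iθ₂}+r₃ω₃e^{iθ₃}=r₄ω₄e^{iθ₄}.
Eliminating the other unknown: ω₃ = r₂ω₂ sin(θ₄−θ₂) / [r₃ sin(θ₃−θ₄)].
Numerator sine = +0.61429; denominator sine = +0.59342.
Result = 0.057·4.335·(+0.61429) / (0.1811·(+0.59342)) = +1.4125 rad/s; magnitude 1.4125 rad/s.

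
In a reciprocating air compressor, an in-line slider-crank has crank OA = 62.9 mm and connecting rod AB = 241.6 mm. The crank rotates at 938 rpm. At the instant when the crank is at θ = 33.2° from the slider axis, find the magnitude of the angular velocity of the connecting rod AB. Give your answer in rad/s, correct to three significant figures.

21.6

ω = 98.23 rad/s (converted from 938 rpm).
The rod makes angle φ with the slider axis where L sinφ = r sinθ; differentiating, L cosφ·φ̇ = r ω cosθ.
L cosφ = √(L² − r² sin²θ) = 0.23913 m.
|ω_rod| = r ω |cosθ| / √(L² − r² sin²θ) = 0.0629·98.23·0.83676/0.23913 = 21.62 rad/s.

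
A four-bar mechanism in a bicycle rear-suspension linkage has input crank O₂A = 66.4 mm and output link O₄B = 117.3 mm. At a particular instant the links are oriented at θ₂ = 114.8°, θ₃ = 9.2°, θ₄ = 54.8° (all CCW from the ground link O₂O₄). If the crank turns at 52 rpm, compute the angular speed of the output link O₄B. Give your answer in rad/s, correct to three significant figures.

ω₂ = 5.445 rad/s (from 52 rpm).
Differentiating the loop-closure r₂e^{iθ₂}+r₃e^{iθ₃}=r₁+r₄e^{iθ₄} gives r₂ω₂e^{iθ₂}+r₃ω₃e^{iθ₃}=r₄ω₄e^{iθ₄}.
Eliminating the other unknown: ω₄ = r₂ω₂ sin(θ₂−θ₃) / [r₄ sin(θ₄−θ₃)].
Numerator sine = +0.96316; denominator sine = +0.71447.
Result = 0.0664·5.445·(+0.96316) / (0.1173·(+0.71447)) = +4.1554 rad/s; magnitude 4.1554 rad/s.

4.16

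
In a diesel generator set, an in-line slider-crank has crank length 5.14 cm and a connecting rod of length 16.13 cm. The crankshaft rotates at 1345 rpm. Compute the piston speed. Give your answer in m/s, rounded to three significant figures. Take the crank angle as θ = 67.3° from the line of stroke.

ω = 2π·1345/60 = 140.8 rad/s
For an in-line slider-crank, x = r cosθ + √(L² − r² sin²θ), so v = −rω sinθ·[1 + r cosθ/√(L² − r² sin²θ)].
With r = 0.0514 m, L = 0.1613 m, θ = 67.3°: √(L² − r² sin²θ) = 0.15417 m.
v = −0.0514·140.8·0.92254·[1 + 0.0514·0.38591/0.15417] = -7.5381 m/s.
|v| = 7.5381 m/s.

7.54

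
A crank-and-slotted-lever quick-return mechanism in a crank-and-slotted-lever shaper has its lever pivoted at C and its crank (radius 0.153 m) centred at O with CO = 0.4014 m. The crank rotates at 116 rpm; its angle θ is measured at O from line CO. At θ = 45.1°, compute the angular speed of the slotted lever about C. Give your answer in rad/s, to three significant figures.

2.99

ω = 12.15 rad/s (from 116 rpm).
Crank pin A relative to C: A = (d + r cosθ, r sinθ); lever angle φ = atan2(r sinθ, d + r cosθ).
Differentiating tanφ: φ̇ = rω(d cosθ + r)/(d² + r² + 2dr cosθ).
d² + r² + 2dr cosθ = |CA|² = 0.271232 m²;  d cosθ + r = +0.43634 m.
|ω_lever| = |0.153·12.15·+0.43634| / 0.271232 = 2.9899 rad/s.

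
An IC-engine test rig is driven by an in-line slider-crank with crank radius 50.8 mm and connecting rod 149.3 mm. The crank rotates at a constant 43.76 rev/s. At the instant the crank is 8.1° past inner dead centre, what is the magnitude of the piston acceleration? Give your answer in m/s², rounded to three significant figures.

ω = 2π·43.8 = 275 rad/s
x(θ) = r cosθ + √(L² − r² sin²θ); with ω constant, a = ω²·d²x/dθ².
d²x/dθ² = −r cosθ − r²(cos2θ)/√u − r⁴ sin²2θ/(4u^{3/2}),  u = L² − r² sin²θ = 0.0222393 m².
Substituting r = 0.0508 m, L = 0.1493 m, θ = 8.1°: d²x/dθ² = -0.06695 m.
a = ω²·d²x/dθ² = (275)²·(-0.06695) = -5061.3 m/s²;  |a| = 5061.3 m/s².

5060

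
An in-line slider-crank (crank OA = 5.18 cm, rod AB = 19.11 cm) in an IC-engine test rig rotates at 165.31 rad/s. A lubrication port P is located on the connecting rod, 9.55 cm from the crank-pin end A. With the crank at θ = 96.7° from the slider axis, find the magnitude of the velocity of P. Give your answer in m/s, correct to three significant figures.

ω = 165.3 rad/s.  Crank-pin speed |V_A| = rω = 8.5631 m/s, perpendicular to OA.
Rod angle: sinφ = −(r/L) sinθ ⇒ φ = -15.617°; ω_rod = −rω cosθ/√(L²−r²sin²θ) = +5.4283 rad/s.
V_P = V_A + ω_rod × AP, with AP = 0.0955 m along the rod.
Components: V_Px = −rω sinθ − a·ω_rod·sinφ = -8.365 m/s;  V_Py = rω cosθ + a·ω_rod·cosφ = -0.49979 m/s.
|V_P| = √(V_Px² + V_Py²) = 8.3799 m/s.

8.38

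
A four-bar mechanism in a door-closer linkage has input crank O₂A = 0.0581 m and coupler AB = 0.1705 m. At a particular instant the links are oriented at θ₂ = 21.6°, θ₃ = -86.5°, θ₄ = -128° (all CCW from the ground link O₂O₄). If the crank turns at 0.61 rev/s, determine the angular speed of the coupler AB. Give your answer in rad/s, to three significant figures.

ω₂ = 3.833 rad/s (from 0.61 rev/s).
Differentiating the loop-closure r₂e^{iθ₂}+r₃e^{iθ₃}=r₁+r₄e^{iθ₄} gives r₂ω₂e^{iθ₂}+r₃ω₃e^{iθ₃}=r₄ω₄e^{iθ₄}.
Eliminating the other unknown: ω₃ = r₂ω₂ sin(θ₄−θ₂) / [r₃ sin(θ₃−θ₄)].
Numerator sine = -0.50603; denominator sine = +0.66262.
Result = 0.0581·3.833·(-0.50603) / (0.1705·(+0.66262)) = -0.99742 rad/s; magnitude 0.99742 rad/s.

0.997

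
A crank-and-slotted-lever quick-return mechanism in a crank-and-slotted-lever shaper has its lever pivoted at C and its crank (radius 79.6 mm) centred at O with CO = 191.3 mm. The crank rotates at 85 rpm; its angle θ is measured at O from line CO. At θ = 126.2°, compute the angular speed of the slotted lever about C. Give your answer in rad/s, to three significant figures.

ω = 8.901 rad/s (from 85 rpm).
Crank pin A relative to C: A = (d + r cosθ, r sinθ); lever angle φ = atan2(r sinθ, d + r cosθ).
Differentiating tanφ: φ̇ = rω(d cosθ + r)/(d² + r² + 2dr cosθ).
d² + r² + 2dr cosθ = |CA|² = 0.024945 m²;  d cosθ + r = -0.033383 m.
|ω_lever| = |0.0796·8.901·-0.033383| / 0.024945 = 0.9482 rad/s.

0.948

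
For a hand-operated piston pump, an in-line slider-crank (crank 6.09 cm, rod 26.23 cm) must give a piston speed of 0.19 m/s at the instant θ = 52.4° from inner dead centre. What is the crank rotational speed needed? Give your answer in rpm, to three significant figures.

32.9

For an in-line slider-crank, |v_piston| = rω|sinθ|·[1 + r cosθ/√(L² − r² sin²θ)].
With r = 0.0609 m, L = 0.2623 m, θ = 52.4°: the bracketed kinematic factor |dx/dθ| = 0.055204 m.
ω = v/|dx/dθ| = 0.19/0.055204 = 3.4418 rad/s.
N = 60ω/(2π) = 32.866 rpm.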